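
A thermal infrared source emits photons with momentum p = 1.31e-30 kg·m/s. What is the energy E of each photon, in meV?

2.45 meV

Since E = pc for a photon, E = 3.927e-22 J.
Converting to meV: E = 2.451 meV ≈ 2.45 meV.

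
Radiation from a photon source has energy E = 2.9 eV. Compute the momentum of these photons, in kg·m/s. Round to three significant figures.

1.55e-27 kg·m/s

Use c = 2.99792458e8 m/s, 1 eV = 1.602176634e-19 J.
First convert: E = 2.9 eV = 4.6463e-19 J.
Since p = E/c for a photon, p = 1.550e-27 kg·m/s.
So p ≈ 1.55e-27 kg·m/s.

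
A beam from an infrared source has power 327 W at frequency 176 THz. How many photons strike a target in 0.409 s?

1.15·10^21 photons

Total energy: E_total = P·t = 327 × 0.409 = 133.7 J.
Per-photon energy: E = 1.166·10^-19 J.
N = E_total / E_photon = 1.15·10^21.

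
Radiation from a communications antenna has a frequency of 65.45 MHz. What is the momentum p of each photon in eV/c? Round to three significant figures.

Use h = 6.62607015·10^-34 J·s, c = 2.99792458·10^8 m/s, 1 eV = 1.602176634·10^-19 J.
Convert to SI: f = 65.45 MHz = 6.545·10^7 Hz.
For a photon p = hf/c, so p = 1.447·10^-34 kg·m/s.
Converting to eV/c: p = 2.707·10^-7 eV/c ≈ 2.71·10^-7 eV/c.

2.71·10^-7 eV/c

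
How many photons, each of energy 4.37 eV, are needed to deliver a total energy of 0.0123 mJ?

1.76 × 10^13 photons

Per-photon energy: E = 7.002 × 10^-19 J (from energy = 4.37 eV).
N = E_total / E_photon = 1.23 × 10^-5 J / 7.002 × 10^-19 J = 1.76 × 10^13.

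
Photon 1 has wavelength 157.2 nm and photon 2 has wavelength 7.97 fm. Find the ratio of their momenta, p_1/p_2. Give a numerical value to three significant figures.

p_1 = 4.215e-27 kg·m/s (from wavelength = 157.2 nm, via p = h/λ).
p_2 = 8.314e-20 kg·m/s (from wavelength = 7.97 fm, via p = h/λ).
Ratio = 4.215e-27 / 8.314e-20 = 5.07e-8.

5.07e-8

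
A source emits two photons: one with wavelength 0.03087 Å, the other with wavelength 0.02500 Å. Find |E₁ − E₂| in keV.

Using E = hc/λ: E₁ = 6.4349·10^-14 J, E₂ = 7.9458·10^-14 J.
|ΔE| = |6.4349·10^-14 − 7.9458·10^-14| = 1.51·10^-14 J = 94.3 keV.

94.3 keV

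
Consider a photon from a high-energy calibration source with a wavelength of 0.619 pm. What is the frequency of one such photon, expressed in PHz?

4.84e5 PHz

First convert: λ = 0.619 pm = 6.19e-13 m.
Apply f = c/λ: f = 4.843e20 Hz.
Converting to PHz: f = 484300 PHz ≈ 4.84e5 PHz.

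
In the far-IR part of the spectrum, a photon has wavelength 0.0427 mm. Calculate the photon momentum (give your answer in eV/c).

Take h = 6.62607015e-34 J·s, c = 2.99792458e8 m/s, 1 eV = 1.602176634e-19 J.
Convert to SI: λ = 0.0427 mm = 4.27e-5 m.
Apply p = h/λ: p = 1.552e-29 kg·m/s.
Converting to eV/c: p = 0.02904 eV/c ≈ 0.0290 eV/c.

0.0290 eV/c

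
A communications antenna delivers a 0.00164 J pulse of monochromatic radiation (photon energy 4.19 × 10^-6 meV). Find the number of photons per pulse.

Per-photon energy: E = 6.713 × 10^-28 J (from energy = 4.19 × 10^-6 meV).
N = E_total / E_photon = 0.00164 J / 6.713 × 10^-28 J = 2.44 × 10^24.

2.44 × 10^24 photons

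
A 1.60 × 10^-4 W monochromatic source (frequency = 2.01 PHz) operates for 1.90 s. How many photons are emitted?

2.28 × 10^14 photons

Total energy: E_total = P·t = 1.60 × 10^-4 × 1.90 = 3.040 × 10^-4 J.
Per-photon energy: E = 1.332 × 10^-18 J.
N = E_total / E_photon = 2.28 × 10^14.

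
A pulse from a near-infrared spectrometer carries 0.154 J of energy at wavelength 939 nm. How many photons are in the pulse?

7.28 × 10^17 photons

Per-photon energy: E = 2.115 × 10^-19 J (from wavelength = 939 nm).
N = E_total / E_photon = 0.154 J / 2.115 × 10^-19 J = 7.28 × 10^17.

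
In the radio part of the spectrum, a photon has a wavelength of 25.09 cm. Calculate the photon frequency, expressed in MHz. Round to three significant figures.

Take c = 2.99792458e8 m/s.
Convert to SI: λ = 25.09 cm = 0.2509 m.
Apply f = c/λ: f = 1.195e9 Hz.
Converting to MHz: f = 1195 MHz ≈ 1190 MHz.

1190 MHz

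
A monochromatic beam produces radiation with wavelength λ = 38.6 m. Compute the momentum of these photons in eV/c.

3.21 × 10^-8 eV/c

Use h = 6.62607015 × 10^-34 J·s, c = 2.99792458 × 10^8 m/s, 1 eV = 1.602176634 × 10^-19 J.
Apply p = h/λ: p = 1.717 × 10^-35 kg·m/s.
Converting to eV/c: p = 3.212 × 10^-8 eV/c ≈ 3.21 × 10^-8 eV/c.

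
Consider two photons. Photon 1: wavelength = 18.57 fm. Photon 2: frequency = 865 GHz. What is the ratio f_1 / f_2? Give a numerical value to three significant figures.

1.87 × 10^10

f_1 = 1.614 × 10^22 Hz (from wavelength = 18.57 fm, via f = c/λ).
f_2 = 8.650 × 10^11 Hz (from frequency = 865 GHz, via f given directly).
Ratio = 1.614 × 10^22 / 8.650 × 10^11 = 1.87 × 10^10.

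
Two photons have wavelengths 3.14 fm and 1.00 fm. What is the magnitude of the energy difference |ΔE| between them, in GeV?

0.845 GeV

Using E = hc/λ: E₁ = 6.326 × 10^-11 J, E₂ = 1.986 × 10^-10 J.
|ΔE| = |6.326 × 10^-11 − 1.986 × 10^-10| = 1.35 × 10^-10 J = 0.845 GeV.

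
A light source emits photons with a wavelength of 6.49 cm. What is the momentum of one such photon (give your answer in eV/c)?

1.91 × 10^-5 eV/c

Convert to SI: λ = 6.49 cm = 0.0649 m.
For a photon p = h/λ, so p = 1.021 × 10^-32 kg·m/s.
Converting to eV/c: p = 1.910 × 10^-5 eV/c ≈ 1.91 × 10^-5 eV/c.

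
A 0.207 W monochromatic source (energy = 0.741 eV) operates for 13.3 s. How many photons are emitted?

2.32e19 photons

Total energy: E_total = P·t = 0.207 × 13.3 = 2.753 J.
Per-photon energy: E = 1.187e-19 J.
N = E_total / E_photon = 2.32e19.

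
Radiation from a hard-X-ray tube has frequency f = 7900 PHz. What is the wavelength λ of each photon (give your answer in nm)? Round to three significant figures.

0.0379 nm

In SI units: f = 7900 PHz = 7.9e18 Hz.
For a photon λ = c/f, so λ = 3.795e-11 m.
Converting to nm: λ = 0.03795 nm ≈ 0.0379 nm.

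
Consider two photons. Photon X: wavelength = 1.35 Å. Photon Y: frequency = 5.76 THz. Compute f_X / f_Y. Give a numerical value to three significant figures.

f_X = 2.221·10^18 Hz (from wavelength = 1.35 Å, via f = c/λ).
f_Y = 5.760·10^12 Hz (from frequency = 5.76 THz, via f given directly).
Ratio = 2.221·10^18 / 5.760·10^12 = 3.86·10^5.

3.86·10^5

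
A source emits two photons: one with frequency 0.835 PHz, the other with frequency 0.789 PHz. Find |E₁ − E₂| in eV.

Using E = hf: E₁ = 5.533e-19 J, E₂ = 5.228e-19 J.
|ΔE| = |5.533e-19 − 5.228e-19| = 3.05e-20 J = 0.190 eV.

0.190 eV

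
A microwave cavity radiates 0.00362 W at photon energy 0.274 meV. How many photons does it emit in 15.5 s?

1.28 × 10^21 photons

Total energy: E_total = P·t = 0.00362 × 15.5 = 0.05611 J.
Per-photon energy: E = 4.390 × 10^-23 J.
N = E_total / E_photon = 1.28 × 10^21.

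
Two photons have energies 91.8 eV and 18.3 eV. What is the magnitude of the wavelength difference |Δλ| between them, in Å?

542 Å

Using λ = hc/E: λ₁ = 1.351e-8 m, λ₂ = 6.775e-8 m.
|Δλ| = |1.351e-8 − 6.775e-8| = 5.42e-8 m = 542 Å.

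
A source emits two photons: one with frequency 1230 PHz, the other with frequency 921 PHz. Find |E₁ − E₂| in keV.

Using E = hf: E₁ = 8.150e-16 J, E₂ = 6.103e-16 J.
|ΔE| = |8.150e-16 − 6.103e-16| = 2.05e-16 J = 1.28 keV.

1.28 keV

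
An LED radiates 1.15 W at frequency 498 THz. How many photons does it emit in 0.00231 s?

8.05 × 10^15 photons

Total energy: E_total = P·t = 1.15 × 0.00231 = 0.002656 J.
Per-photon energy: E = 3.300 × 10^-19 J.
N = E_total / E_photon = 8.05 × 10^15.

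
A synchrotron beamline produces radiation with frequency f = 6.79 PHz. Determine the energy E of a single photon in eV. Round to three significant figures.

In SI units: f = 6.79 PHz = 6.79 × 10^15 Hz.
For a photon E = hf, so E = 4.499 × 10^-18 J.
Converting to eV: E = 28.08 eV ≈ 28.1 eV.

28.1 eV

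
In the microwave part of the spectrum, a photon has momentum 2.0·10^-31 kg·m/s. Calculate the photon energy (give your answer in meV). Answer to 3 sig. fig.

0.374 meV

For a photon E = pc, so E = 5.996·10^-23 J.
Converting to meV: E = 0.3742 meV ≈ 0.374 meV.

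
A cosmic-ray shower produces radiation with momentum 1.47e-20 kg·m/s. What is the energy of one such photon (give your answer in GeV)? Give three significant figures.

0.0275 GeV

Since E = pc for a photon, E = 4.407e-12 J.
Converting to GeV: E = 0.02751 GeV ≈ 0.0275 GeV.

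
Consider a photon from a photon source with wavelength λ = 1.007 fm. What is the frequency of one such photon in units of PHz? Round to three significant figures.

Take c = 2.99792458 × 10^8 m/s.
In SI units: λ = 1.007 fm = 1.007 × 10^-15 m.
The photon relation is f = c/λ, giving f = 2.977 × 10^23 Hz.
Converting to PHz: f = 2.977 × 10^8 PHz ≈ 2.98 × 10^8 PHz.

2.98 × 10^8 PHz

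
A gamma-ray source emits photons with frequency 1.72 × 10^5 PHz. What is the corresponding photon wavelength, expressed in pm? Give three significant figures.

Use c = 2.99792458 × 10^8 m/s.
First convert: f = 1.72 × 10^5 PHz = 1.72 × 10^20 Hz.
Apply λ = c/f: λ = 1.743 × 10^-12 m.
Converting to pm: λ = 1.743 pm ≈ 1.74 pm.

1.74 pm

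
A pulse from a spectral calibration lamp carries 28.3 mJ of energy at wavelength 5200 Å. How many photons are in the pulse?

7.41·10^16 photons

Per-photon energy: E = 3.820·10^-19 J (from wavelength = 5200 Å).
N = E_total / E_photon = 0.0283 J / 3.820·10^-19 J = 7.41·10^16.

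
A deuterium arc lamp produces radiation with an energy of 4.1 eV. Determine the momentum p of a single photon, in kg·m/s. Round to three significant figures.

(c = 2.99792458 × 10^8 m/s, 1 eV = 1.602176634 × 10^-19 J.)
In SI units: E = 4.1 eV = 6.5689 × 10^-19 J.
Since p = E/c for a photon, p = 2.191 × 10^-27 kg·m/s.
So p ≈ 2.19 × 10^-27 kg·m/s.

2.19 × 10^-27 kg·m/s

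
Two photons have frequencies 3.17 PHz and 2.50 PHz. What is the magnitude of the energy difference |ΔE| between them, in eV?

2.77 eV

Using E = hf: E₁ = 2.100 × 10^-18 J, E₂ = 1.657 × 10^-18 J.
|ΔE| = |2.100 × 10^-18 − 1.657 × 10^-18| = 4.44 × 10^-19 J = 2.77 eV.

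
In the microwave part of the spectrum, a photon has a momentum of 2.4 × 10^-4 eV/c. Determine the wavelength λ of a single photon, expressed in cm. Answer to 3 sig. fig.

Use h = 6.62607015 × 10^-34 J·s, c = 2.99792458 × 10^8 m/s, 1 eV = 1.602176634 × 10^-19 J.
In SI units: p = 2.4 × 10^-4 eV/c = 1.2826 × 10^-31 kg·m/s.
The photon relation is λ = h/p, giving λ = 0.005166 m.
Converting to cm: λ = 0.5166 cm ≈ 0.517 cm.

0.517 cm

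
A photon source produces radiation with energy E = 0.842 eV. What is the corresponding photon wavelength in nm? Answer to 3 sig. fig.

Take h = 6.62607015·10^-34 J·s, c = 2.99792458·10^8 m/s, 1 eV = 1.602176634·10^-19 J.
In SI units: E = 0.842 eV = 1.3490·10^-19 J.
The photon relation is λ = hc/E, giving λ = 1.472·10^-6 m.
Converting to nm: λ = 1472 nm ≈ 1470 nm.

1470 nm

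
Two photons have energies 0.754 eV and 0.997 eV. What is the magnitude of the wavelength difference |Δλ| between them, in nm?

Using λ = hc/E: λ₁ = 1.644e-6 m, λ₂ = 1.244e-6 m.
|Δλ| = |1.644e-6 − 1.244e-6| = 4.01e-7 m = 401 nm.

401 nm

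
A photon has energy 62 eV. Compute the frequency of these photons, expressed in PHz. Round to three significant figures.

15.0 PHz

Use h = 6.62607015 × 10^-34 J·s, 1 eV = 1.602176634 × 10^-19 J.
Convert to SI: E = 62 eV = 9.9335 × 10^-18 J.
Since f = E/h for a photon, f = 1.499 × 10^16 Hz.
Converting to PHz: f = 14.99 PHz ≈ 15.0 PHz.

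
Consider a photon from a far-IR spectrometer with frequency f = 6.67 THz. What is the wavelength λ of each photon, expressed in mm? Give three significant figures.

Take c = 2.99792458e8 m/s.
Convert to SI: f = 6.67 THz = 6.67e12 Hz.
Apply λ = c/f: λ = 4.495e-5 m.
Converting to mm: λ = 0.04495 mm ≈ 0.0449 mm.

0.0449 mm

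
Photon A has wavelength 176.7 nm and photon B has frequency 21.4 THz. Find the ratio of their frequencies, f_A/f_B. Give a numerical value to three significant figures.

f_A = 1.697e15 Hz (from wavelength = 176.7 nm, via f = c/λ).
f_B = 2.140e13 Hz (from frequency = 21.4 THz, via f given directly).
Ratio = 1.697e15 / 2.140e13 = 79.3.

79.3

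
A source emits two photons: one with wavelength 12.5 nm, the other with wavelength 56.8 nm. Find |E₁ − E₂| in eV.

Using E = hc/λ: E₁ = 1.589 × 10^-17 J, E₂ = 3.497 × 10^-18 J.
|ΔE| = |1.589 × 10^-17 − 3.497 × 10^-18| = 1.24 × 10^-17 J = 77.4 eV.

77.4 eV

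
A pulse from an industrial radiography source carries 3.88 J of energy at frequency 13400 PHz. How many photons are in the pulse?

Per-photon energy: E = 8.879 × 10^-15 J (from frequency = 13400 PHz).
N = E_total / E_photon = 3.88 J / 8.879 × 10^-15 J = 4.37 × 10^14.

4.37 × 10^14 photons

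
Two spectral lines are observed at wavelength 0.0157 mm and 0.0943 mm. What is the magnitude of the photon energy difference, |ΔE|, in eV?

0.0658 eV

Using E = hc/λ: E₁ = 1.265 × 10^-20 J, E₂ = 2.107 × 10^-21 J.
|ΔE| = |1.265 × 10^-20 − 2.107 × 10^-21| = 1.05 × 10^-20 J = 0.0658 eV.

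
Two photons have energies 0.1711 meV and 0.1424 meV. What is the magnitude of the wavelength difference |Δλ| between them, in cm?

0.146 cm

Using λ = hc/E: λ₁ = 0.0072463 m, λ₂ = 0.0087068 m.
|Δλ| = |0.0072463 − 0.0087068| = 0.00146 m = 0.146 cm.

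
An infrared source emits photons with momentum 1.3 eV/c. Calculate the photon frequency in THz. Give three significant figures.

314 THz

Take h = 6.62607015e-34 J·s, c = 2.99792458e8 m/s, 1 eV = 1.602176634e-19 J.
Convert to SI: p = 1.3 eV/c = 6.9476e-28 kg·m/s.
For a photon f = pc/h, so f = 3.143e14 Hz.
Converting to THz: f = 314.3 THz ≈ 314 THz.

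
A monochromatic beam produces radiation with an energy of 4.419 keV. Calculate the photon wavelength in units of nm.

0.281 nm

In SI units: E = 4.419 keV = 7.0800e-16 J.
Since λ = hc/E for a photon, λ = 2.806e-10 m.
Converting to nm: λ = 0.2806 nm ≈ 0.281 nm.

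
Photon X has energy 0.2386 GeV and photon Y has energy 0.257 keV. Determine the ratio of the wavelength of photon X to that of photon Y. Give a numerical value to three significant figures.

λ_X = 5.196 × 10^-15 m (from energy = 0.2386 GeV, via λ = hc/E).
λ_Y = 4.824 × 10^-9 m (from energy = 0.257 keV, via λ = hc/E).
Ratio = 5.196 × 10^-15 / 4.824 × 10^-9 = 1.08 × 10^-6.

1.08 × 10^-6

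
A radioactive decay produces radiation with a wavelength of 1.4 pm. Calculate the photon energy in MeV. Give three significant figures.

0.886 MeV

(h = 6.62607015 × 10^-34 J·s, c = 2.99792458 × 10^8 m/s, 1 eV = 1.602176634 × 10^-19 J.)
Convert to SI: λ = 1.4 pm = 1.4 × 10^-12 m.
Since E = hc/λ for a photon, E = 1.419 × 10^-13 J.
Converting to MeV: E = 0.8856 MeV ≈ 0.886 MeV.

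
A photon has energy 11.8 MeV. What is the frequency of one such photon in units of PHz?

Take h = 6.62607015 × 10^-34 J·s, 1 eV = 1.602176634 × 10^-19 J.
In SI units: E = 11.8 MeV = 1.8906 × 10^-12 J.
The photon relation is f = E/h, giving f = 2.853 × 10^21 Hz.
Converting to PHz: f = 2.853 × 10^6 PHz ≈ 2.85 × 10^6 PHz.

2.85 × 10^6 PHz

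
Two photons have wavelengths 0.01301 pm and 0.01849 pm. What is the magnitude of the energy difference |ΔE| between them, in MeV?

28.2 MeV

Using E = hc/λ: E₁ = 1.5269 × 10^-11 J, E₂ = 1.0743 × 10^-11 J.
|ΔE| = |1.5269 × 10^-11 − 1.0743 × 10^-11| = 4.53 × 10^-12 J = 28.2 MeV.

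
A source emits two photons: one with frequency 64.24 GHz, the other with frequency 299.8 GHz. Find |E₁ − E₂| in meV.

0.974 meV

Using E = hf: E₁ = 4.2566 × 10^-23 J, E₂ = 1.9865 × 10^-22 J.
|ΔE| = |4.2566 × 10^-23 − 1.9865 × 10^-22| = 1.56 × 10^-22 J = 0.974 meV.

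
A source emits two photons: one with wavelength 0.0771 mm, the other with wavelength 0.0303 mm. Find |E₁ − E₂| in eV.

0.0248 eV

Using E = hc/λ: E₁ = 2.576e-21 J, E₂ = 6.556e-21 J.
|ΔE| = |2.576e-21 − 6.556e-21| = 3.98e-21 J = 0.0248 eV.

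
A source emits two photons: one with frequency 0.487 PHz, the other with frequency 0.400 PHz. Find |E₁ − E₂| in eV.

Using E = hf: E₁ = 3.227e-19 J, E₂ = 2.650e-19 J.
|ΔE| = |3.227e-19 − 2.650e-19| = 5.76e-20 J = 0.360 eV.

0.360 eV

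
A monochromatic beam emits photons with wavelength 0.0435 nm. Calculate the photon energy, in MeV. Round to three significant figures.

(h = 6.62607015e-34 J·s, c = 2.99792458e8 m/s, 1 eV = 1.602176634e-19 J.)
In SI units: λ = 0.0435 nm = 4.35e-11 m.
Apply E = hc/λ: E = 4.567e-15 J.
Converting to MeV: E = 0.02850 MeV ≈ 0.0285 MeV.

0.0285 MeV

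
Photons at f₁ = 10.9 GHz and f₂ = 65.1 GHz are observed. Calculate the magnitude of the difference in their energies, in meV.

0.224 meV

Using E = hf: E₁ = 7.222·10^-24 J, E₂ = 4.314·10^-23 J.
|ΔE| = |7.222·10^-24 − 4.314·10^-23| = 3.59·10^-23 J = 0.224 meV.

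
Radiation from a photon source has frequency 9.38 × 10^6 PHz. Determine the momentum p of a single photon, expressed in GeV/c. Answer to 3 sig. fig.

First convert: f = 9.38 × 10^6 PHz = 9.38 × 10^21 Hz.
For a photon p = hf/c, so p = 2.073 × 10^-20 kg·m/s.
Converting to GeV/c: p = 0.03879 GeV/c ≈ 0.0388 GeV/c.

0.0388 GeV/c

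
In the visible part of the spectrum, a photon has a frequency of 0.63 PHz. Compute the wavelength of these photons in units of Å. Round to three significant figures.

(c = 2.99792458e8 m/s.)
In SI units: f = 0.63 PHz = 6.3e14 Hz.
For a photon λ = c/f, so λ = 4.759e-7 m.
Converting to Å: λ = 4759 Å ≈ 4760 Å.

4760 Å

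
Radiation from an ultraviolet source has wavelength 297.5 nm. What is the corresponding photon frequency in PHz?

In SI units: λ = 297.5 nm = 2.975 × 10^-7 m.
For a photon f = c/λ, so f = 1.008 × 10^15 Hz.
Converting to PHz: f = 1.008 PHz ≈ 1.01 PHz.

1.01 PHz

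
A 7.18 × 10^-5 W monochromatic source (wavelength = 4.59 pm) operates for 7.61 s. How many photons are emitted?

Total energy: E_total = P·t = 7.18 × 10^-5 × 7.61 = 5.464 × 10^-4 J.
Per-photon energy: E = 4.328 × 10^-14 J.
N = E_total / E_photon = 1.26 × 10^10.

1.26 × 10^10 photons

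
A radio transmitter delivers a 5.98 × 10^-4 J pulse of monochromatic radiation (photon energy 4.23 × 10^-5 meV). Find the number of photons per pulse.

Per-photon energy: E = 6.777 × 10^-27 J (from energy = 4.23 × 10^-5 meV).
N = E_total / E_photon = 5.98 × 10^-4 J / 6.777 × 10^-27 J = 8.82 × 10^22.

8.82 × 10^22 photons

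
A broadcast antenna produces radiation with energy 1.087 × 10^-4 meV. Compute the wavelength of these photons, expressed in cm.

Convert to SI: E = 1.087 × 10^-4 meV = 1.7416 × 10^-26 J.
For a photon λ = hc/E, so λ = 11.41 m.
Converting to cm: λ = 1141 cm ≈ 1140 cm.

1140 cm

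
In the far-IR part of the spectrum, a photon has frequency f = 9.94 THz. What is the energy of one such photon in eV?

0.0411 eV

Take h = 6.62607015 × 10^-34 J·s, 1 eV = 1.602176634 × 10^-19 J.
Convert to SI: f = 9.94 THz = 9.94 × 10^12 Hz.
Apply E = hf: E = 6.586 × 10^-21 J.
Converting to eV: E = 0.04111 eV ≈ 0.0411 eV.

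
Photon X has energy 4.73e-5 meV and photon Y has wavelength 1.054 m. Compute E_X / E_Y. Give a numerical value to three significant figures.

E_X = 7.578e-27 J (from energy = 4.73e-5 meV, via E given directly).
E_Y = 1.885e-25 J (from wavelength = 1.054 m, via E = hc/λ).
Ratio = 7.578e-27 / 1.885e-25 = 0.0402.

0.0402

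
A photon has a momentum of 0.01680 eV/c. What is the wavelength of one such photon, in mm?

(h = 6.62607015e-34 J·s, c = 2.99792458e8 m/s, 1 eV = 1.602176634e-19 J.)
Convert to SI: p = 0.01680 eV/c = 8.9784e-30 kg·m/s.
Apply λ = h/p: λ = 7.380e-5 m.
Converting to mm: λ = 0.07380 mm ≈ 0.0738 mm.

0.0738 mm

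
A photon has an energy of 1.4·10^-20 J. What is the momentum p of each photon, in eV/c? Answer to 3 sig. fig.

For a photon p = E/c, so p = 4.670·10^-29 kg·m/s.
Converting to eV/c: p = 0.08738 eV/c ≈ 0.0874 eV/c.

0.0874 eV/c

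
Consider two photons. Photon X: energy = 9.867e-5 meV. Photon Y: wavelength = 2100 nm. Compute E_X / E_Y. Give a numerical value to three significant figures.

1.67e-7

E_X = 1.581e-26 J (from energy = 9.867e-5 meV, via E given directly).
E_Y = 9.459e-20 J (from wavelength = 2100 nm, via E = hc/λ).
Ratio = 1.581e-26 / 9.459e-20 = 1.67e-7.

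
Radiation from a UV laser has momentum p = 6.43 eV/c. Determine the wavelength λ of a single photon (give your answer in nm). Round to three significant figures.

193 nm

Take h = 6.62607015 × 10^-34 J·s, c = 2.99792458 × 10^8 m/s, 1 eV = 1.602176634 × 10^-19 J.
Convert to SI: p = 6.43 eV/c = 3.4364 × 10^-27 kg·m/s.
The photon relation is λ = h/p, giving λ = 1.928 × 10^-7 m.
Converting to nm: λ = 192.8 nm ≈ 193 nm.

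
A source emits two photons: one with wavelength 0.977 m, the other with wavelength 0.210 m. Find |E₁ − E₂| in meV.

4.63e-3 meV

Using E = hc/λ: E₁ = 2.033e-25 J, E₂ = 9.459e-25 J.
|ΔE| = |2.033e-25 − 9.459e-25| = 7.43e-25 J = 4.63e-3 meV.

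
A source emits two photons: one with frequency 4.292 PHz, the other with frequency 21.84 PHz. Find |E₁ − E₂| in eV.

72.6 eV

Using E = hf: E₁ = 2.8439e-18 J, E₂ = 1.4471e-17 J.
|ΔE| = |2.8439e-18 − 1.4471e-17| = 1.16e-17 J = 72.6 eV.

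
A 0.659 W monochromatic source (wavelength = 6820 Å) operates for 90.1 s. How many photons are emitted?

2.04 × 10^20 photons

Total energy: E_total = P·t = 0.659 × 90.1 = 59.38 J.
Per-photon energy: E = 2.913 × 10^-19 J.
N = E_total / E_photon = 2.04 × 10^20.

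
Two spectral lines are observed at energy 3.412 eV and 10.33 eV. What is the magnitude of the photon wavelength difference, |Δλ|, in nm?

Using λ = hc/E: λ₁ = 3.6338 × 10^-7 m, λ₂ = 1.2002 × 10^-7 m.
|Δλ| = |3.6338 × 10^-7 − 1.2002 × 10^-7| = 2.43 × 10^-7 m = 243 nm.

243 nm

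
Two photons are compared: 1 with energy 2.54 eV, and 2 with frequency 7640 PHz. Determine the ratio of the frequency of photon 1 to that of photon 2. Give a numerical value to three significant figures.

8.04 × 10^-5

f_1 = 6.142 × 10^14 Hz (from energy = 2.54 eV, via f = E/h).
f_2 = 7.640 × 10^18 Hz (from frequency = 7640 PHz, via f given directly).
Ratio = 6.142 × 10^14 / 7.640 × 10^18 = 8.04 × 10^-5.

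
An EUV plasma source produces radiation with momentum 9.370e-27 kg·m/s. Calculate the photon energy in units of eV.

17.5 eV

Use c = 2.99792458e8 m/s, 1 eV = 1.602176634e-19 J.
Apply E = pc: E = 2.809e-18 J.
Converting to eV: E = 17.53 eV ≈ 17.5 eV.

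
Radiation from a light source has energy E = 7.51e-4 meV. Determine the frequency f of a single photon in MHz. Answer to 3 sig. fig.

182 MHz

Convert to SI: E = 7.51e-4 meV = 1.2032e-25 J.
For a photon f = E/h, so f = 1.816e8 Hz.
Converting to MHz: f = 181.6 MHz ≈ 182 MHz.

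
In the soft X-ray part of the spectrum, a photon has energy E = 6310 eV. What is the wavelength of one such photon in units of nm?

First convert: E = 6310 eV = 1.0110 × 10^-15 J.
For a photon λ = hc/E, so λ = 1.965 × 10^-10 m.
Converting to nm: λ = 0.1965 nm ≈ 0.196 nm.

0.196 nm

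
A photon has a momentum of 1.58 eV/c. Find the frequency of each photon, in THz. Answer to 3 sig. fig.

Take h = 6.62607015e-34 J·s, c = 2.99792458e8 m/s, 1 eV = 1.602176634e-19 J.
First convert: p = 1.58 eV/c = 8.4440e-28 kg·m/s.
The photon relation is f = pc/h, giving f = 3.820e14 Hz.
Converting to THz: f = 382.0 THz ≈ 382 THz.

382 THz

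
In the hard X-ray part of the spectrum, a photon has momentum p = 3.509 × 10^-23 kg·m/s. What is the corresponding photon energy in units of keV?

65.7 keV

The photon relation is E = pc, giving E = 1.052 × 10^-14 J.
Converting to keV: E = 65.66 keV ≈ 65.7 keV.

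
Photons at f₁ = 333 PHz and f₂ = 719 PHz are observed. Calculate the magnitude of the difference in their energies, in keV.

1.60 keV

Using E = hf: E₁ = 2.206 × 10^-16 J, E₂ = 4.764 × 10^-16 J.
|ΔE| = |2.206 × 10^-16 − 4.764 × 10^-16| = 2.56 × 10^-16 J = 1.60 keV.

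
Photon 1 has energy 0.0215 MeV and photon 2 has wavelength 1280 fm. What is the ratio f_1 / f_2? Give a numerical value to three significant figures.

f_1 = 5.199 × 10^18 Hz (from energy = 0.0215 MeV, via f = E/h).
f_2 = 2.342 × 10^20 Hz (from wavelength = 1280 fm, via f = c/λ).
Ratio = 5.199 × 10^18 / 2.342 × 10^20 = 0.0222.

0.0222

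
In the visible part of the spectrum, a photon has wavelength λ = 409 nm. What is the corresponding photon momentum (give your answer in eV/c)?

Take h = 6.62607015e-34 J·s, c = 2.99792458e8 m/s, 1 eV = 1.602176634e-19 J.
In SI units: λ = 409 nm = 4.09e-7 m.
Apply p = h/λ: p = 1.620e-27 kg·m/s.
Converting to eV/c: p = 3.031 eV/c ≈ 3.03 eV/c.

3.03 eV/c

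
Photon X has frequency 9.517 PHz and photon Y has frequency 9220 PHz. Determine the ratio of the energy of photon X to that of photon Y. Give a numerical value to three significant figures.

1.03 × 10^-3

E_X = 6.306 × 10^-18 J (from frequency = 9.517 PHz, via E = hf).
E_Y = 6.109 × 10^-15 J (from frequency = 9220 PHz, via E = hf).
Ratio = 6.306 × 10^-18 / 6.109 × 10^-15 = 1.03 × 10^-3.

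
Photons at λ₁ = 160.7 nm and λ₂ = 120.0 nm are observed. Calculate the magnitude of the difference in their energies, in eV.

2.62 eV

Using E = hc/λ: E₁ = 1.2361 × 10^-18 J, E₂ = 1.6554 × 10^-18 J.
|ΔE| = |1.2361 × 10^-18 − 1.6554 × 10^-18| = 4.19 × 10^-19 J = 2.62 eV.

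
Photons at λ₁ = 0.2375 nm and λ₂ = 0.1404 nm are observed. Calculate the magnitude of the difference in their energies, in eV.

3610 eV

Using E = hc/λ: E₁ = 8.3640e-16 J, E₂ = 1.4148e-15 J.
|ΔE| = |8.3640e-16 − 1.4148e-15| = 5.78e-16 J = 3610 eV.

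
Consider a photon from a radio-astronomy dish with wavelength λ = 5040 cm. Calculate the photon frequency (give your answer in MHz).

Take c = 2.99792458e8 m/s.
First convert: λ = 5040 cm = 50.4 m.
For a photon f = c/λ, so f = 5.948e6 Hz.
Converting to MHz: f = 5.948 MHz ≈ 5.95 MHz.

5.95 MHz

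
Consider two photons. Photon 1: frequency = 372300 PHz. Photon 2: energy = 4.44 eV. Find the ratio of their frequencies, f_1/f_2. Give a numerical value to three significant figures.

f_1 = 3.723e20 Hz (from frequency = 372300 PHz, via f given directly).
f_2 = 1.074e15 Hz (from energy = 4.44 eV, via f = E/h).
Ratio = 3.723e20 / 1.074e15 = 3.47e5.

3.47e5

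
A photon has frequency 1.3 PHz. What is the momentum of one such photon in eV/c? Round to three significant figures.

5.38 eV/c

First convert: f = 1.3 PHz = 1.3 × 10^15 Hz.
Apply p = hf/c: p = 2.873 × 10^-27 kg·m/s.
Converting to eV/c: p = 5.376 eV/c ≈ 5.38 eV/c.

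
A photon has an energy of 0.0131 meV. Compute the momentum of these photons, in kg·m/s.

7.00e-33 kg·m/s

(c = 2.99792458e8 m/s, 1 eV = 1.602176634e-19 J.)
Convert to SI: E = 0.0131 meV = 2.0989e-24 J.
For a photon p = E/c, so p = 7.001e-33 kg·m/s.
So p ≈ 7.00e-33 kg·m/s.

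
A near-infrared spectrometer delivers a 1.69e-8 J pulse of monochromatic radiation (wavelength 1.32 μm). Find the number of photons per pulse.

Per-photon energy: E = 1.505e-19 J (from wavelength = 1.32 μm).
N = E_total / E_photon = 1.69e-8 J / 1.505e-19 J = 1.12e11.

1.12e11 photons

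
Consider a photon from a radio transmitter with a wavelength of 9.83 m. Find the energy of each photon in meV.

1.26e-4 meV

Use h = 6.62607015e-34 J·s, c = 2.99792458e8 m/s, 1 eV = 1.602176634e-19 J.
Since E = hc/λ for a photon, E = 2.021e-26 J.
Converting to meV: E = 1.261e-4 meV ≈ 1.26e-4 meV.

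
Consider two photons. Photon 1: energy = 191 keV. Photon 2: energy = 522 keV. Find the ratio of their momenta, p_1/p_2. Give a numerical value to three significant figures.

p_1 = 1.021e-22 kg·m/s (from energy = 191 keV, via p = E/c).
p_2 = 2.790e-22 kg·m/s (from energy = 522 keV, via p = E/c).
Ratio = 1.021e-22 / 2.790e-22 = 0.366.

0.366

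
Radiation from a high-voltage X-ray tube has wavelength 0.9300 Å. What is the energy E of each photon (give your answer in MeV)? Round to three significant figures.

Use h = 6.62607015e-34 J·s, c = 2.99792458e8 m/s, 1 eV = 1.602176634e-19 J.
In SI units: λ = 0.9300 Å = 9.300e-11 m.
Apply E = hc/λ: E = 2.136e-15 J.
Converting to MeV: E = 0.01333 MeV ≈ 0.0133 MeV.

0.0133 MeV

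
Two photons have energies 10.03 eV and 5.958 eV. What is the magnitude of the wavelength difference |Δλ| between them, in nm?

84.5 nm

Using λ = hc/E: λ₁ = 1.2361e-7 m, λ₂ = 2.0810e-7 m.
|Δλ| = |1.2361e-7 − 2.0810e-7| = 8.45e-8 m = 84.5 nm.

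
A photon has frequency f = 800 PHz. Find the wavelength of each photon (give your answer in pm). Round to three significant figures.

375 pm

(c = 2.99792458 × 10^8 m/s.)
First convert: f = 800 PHz = 8.0 × 10^17 Hz.
The photon relation is λ = c/f, giving λ = 3.747 × 10^-10 m.
Converting to pm: λ = 374.7 pm ≈ 375 pm.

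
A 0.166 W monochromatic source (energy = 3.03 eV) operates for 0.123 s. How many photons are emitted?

Total energy: E_total = P·t = 0.166 × 0.123 = 0.02042 J.
Per-photon energy: E = 4.855·10^-19 J.
N = E_total / E_photon = 4.21·10^16.

4.21·10^16 photons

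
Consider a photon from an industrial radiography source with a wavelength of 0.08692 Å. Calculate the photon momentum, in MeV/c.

0.143 MeV/c

Use h = 6.62607015·10^-34 J·s, c = 2.99792458·10^8 m/s, 1 eV = 1.602176634·10^-19 J.
First convert: λ = 0.08692 Å = 8.692·10^-12 m.
Since p = h/λ for a photon, p = 7.623·10^-23 kg·m/s.
Converting to MeV/c: p = 0.1426 MeV/c ≈ 0.143 MeV/c.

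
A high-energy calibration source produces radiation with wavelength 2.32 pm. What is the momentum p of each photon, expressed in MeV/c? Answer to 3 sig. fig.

0.534 MeV/c

(h = 6.62607015e-34 J·s, c = 2.99792458e8 m/s, 1 eV = 1.602176634e-19 J.)
First convert: λ = 2.32 pm = 2.32e-12 m.
Since p = h/λ for a photon, p = 2.856e-22 kg·m/s.
Converting to MeV/c: p = 0.5344 MeV/c ≈ 0.534 MeV/c.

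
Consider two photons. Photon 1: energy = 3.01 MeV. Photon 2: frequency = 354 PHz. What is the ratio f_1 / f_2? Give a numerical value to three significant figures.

2060

f_1 = 7.278e20 Hz (from energy = 3.01 MeV, via f = E/h).
f_2 = 3.540e17 Hz (from frequency = 354 PHz, via f given directly).
Ratio = 7.278e20 / 3.540e17 = 2060.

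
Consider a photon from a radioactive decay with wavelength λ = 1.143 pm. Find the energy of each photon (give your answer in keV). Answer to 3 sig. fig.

1080 keV

Use h = 6.62607015 × 10^-34 J·s, c = 2.99792458 × 10^8 m/s, 1 eV = 1.602176634 × 10^-19 J.
In SI units: λ = 1.143 pm = 1.143 × 10^-12 m.
For a photon E = hc/λ, so E = 1.738 × 10^-13 J.
Converting to keV: E = 1085 keV ≈ 1080 keV.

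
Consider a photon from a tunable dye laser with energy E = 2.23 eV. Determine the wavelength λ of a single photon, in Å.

5560 Å

Take h = 6.62607015e-34 J·s, c = 2.99792458e8 m/s, 1 eV = 1.602176634e-19 J.
In SI units: E = 2.23 eV = 3.5729e-19 J.
The photon relation is λ = hc/E, giving λ = 5.560e-7 m.
Converting to Å: λ = 5560 Å ≈ 5560 Å.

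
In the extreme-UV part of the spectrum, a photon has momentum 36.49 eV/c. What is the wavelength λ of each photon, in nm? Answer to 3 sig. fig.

Take h = 6.62607015e-34 J·s, c = 2.99792458e8 m/s, 1 eV = 1.602176634e-19 J.
In SI units: p = 36.49 eV/c = 1.9501e-26 kg·m/s.
Since λ = h/p for a photon, λ = 3.398e-8 m.
Converting to nm: λ = 33.98 nm ≈ 34.0 nm.

34.0 nm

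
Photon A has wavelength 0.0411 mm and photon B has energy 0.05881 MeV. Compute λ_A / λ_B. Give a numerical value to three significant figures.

λ_A = 4.110e-5 m (from wavelength = 0.0411 mm, via λ given directly).
λ_B = 2.108e-11 m (from energy = 0.05881 MeV, via λ = hc/E).
Ratio = 4.110e-5 / 2.108e-11 = 1.95e6.

1.95e6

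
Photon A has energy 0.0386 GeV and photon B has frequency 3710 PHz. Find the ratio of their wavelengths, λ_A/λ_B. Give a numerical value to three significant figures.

3.97 × 10^-4

λ_A = 3.212 × 10^-14 m (from energy = 0.0386 GeV, via λ = hc/E).
λ_B = 8.081 × 10^-11 m (from frequency = 3710 PHz, via λ = c/f).
Ratio = 3.212 × 10^-14 / 8.081 × 10^-11 = 3.97 × 10^-4.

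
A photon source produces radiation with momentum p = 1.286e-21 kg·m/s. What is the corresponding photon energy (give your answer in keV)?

Use c = 2.99792458e8 m/s, 1 eV = 1.602176634e-19 J.
Since E = pc for a photon, E = 3.855e-13 J.
Converting to keV: E = 2406 keV ≈ 2410 keV.

2410 keV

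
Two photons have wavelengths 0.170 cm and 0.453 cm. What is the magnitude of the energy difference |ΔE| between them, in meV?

0.456 meV

Using E = hc/λ: E₁ = 1.168 × 10^-22 J, E₂ = 4.385 × 10^-23 J.
|ΔE| = |1.168 × 10^-22 − 4.385 × 10^-23| = 7.30 × 10^-23 J = 0.456 meV.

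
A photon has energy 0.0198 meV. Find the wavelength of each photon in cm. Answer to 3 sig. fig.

In SI units: E = 0.0198 meV = 3.1723 × 10^-24 J.
The photon relation is λ = hc/E, giving λ = 0.06262 m.
Converting to cm: λ = 6.262 cm ≈ 6.26 cm.

6.26 cm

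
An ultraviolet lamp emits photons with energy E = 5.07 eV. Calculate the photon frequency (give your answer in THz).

(h = 6.62607015e-34 J·s, 1 eV = 1.602176634e-19 J.)
Convert to SI: E = 5.07 eV = 8.1230e-19 J.
Since f = E/h for a photon, f = 1.226e15 Hz.
Converting to THz: f = 1226 THz ≈ 1230 THz.

1230 THz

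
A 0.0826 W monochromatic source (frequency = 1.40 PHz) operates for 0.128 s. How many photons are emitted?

Total energy: E_total = P·t = 0.0826 × 0.128 = 0.01057 J.
Per-photon energy: E = 9.276 × 10^-19 J.
N = E_total / E_photon = 1.14 × 10^16.

1.14 × 10^16 photons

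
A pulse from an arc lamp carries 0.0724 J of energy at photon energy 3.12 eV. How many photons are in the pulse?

1.45 × 10^17 photons

Per-photon energy: E = 4.999 × 10^-19 J (from energy = 3.12 eV).
N = E_total / E_photon = 0.0724 J / 4.999 × 10^-19 J = 1.45 × 10^17.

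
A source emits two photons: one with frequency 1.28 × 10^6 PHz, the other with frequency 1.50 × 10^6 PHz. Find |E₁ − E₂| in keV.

Using E = hf: E₁ = 8.481 × 10^-13 J, E₂ = 9.939 × 10^-13 J.
|ΔE| = |8.481 × 10^-13 − 9.939 × 10^-13| = 1.46 × 10^-13 J = 910 keV.

910 keV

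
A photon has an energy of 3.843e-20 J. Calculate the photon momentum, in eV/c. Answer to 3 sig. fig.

0.240 eV/c

Since p = E/c for a photon, p = 1.282e-28 kg·m/s.
Converting to eV/c: p = 0.2399 eV/c ≈ 0.240 eV/c.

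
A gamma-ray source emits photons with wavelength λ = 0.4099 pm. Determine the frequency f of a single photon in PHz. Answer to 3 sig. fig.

(c = 2.99792458 × 10^8 m/s.)
Convert to SI: λ = 0.4099 pm = 4.099 × 10^-13 m.
Since f = c/λ for a photon, f = 7.314 × 10^20 Hz.
Converting to PHz: f = 731400 PHz ≈ 7.31 × 10^5 PHz.

7.31 × 10^5 PHz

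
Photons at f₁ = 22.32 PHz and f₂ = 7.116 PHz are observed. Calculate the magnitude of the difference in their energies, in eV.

62.9 eV

Using E = hf: E₁ = 1.4789 × 10^-17 J, E₂ = 4.7151 × 10^-18 J.
|ΔE| = |1.4789 × 10^-17 − 4.7151 × 10^-18| = 1.01 × 10^-17 J = 62.9 eV.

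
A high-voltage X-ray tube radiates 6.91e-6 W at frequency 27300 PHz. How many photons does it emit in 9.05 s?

3.46e9 photons

Total energy: E_total = P·t = 6.91e-6 × 9.05 = 6.254e-5 J.
Per-photon energy: E = 1.809e-14 J.
N = E_total / E_photon = 3.46e9.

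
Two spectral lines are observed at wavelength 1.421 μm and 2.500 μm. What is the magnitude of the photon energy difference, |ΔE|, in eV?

Using E = hc/λ: E₁ = 1.3979e-19 J, E₂ = 7.9458e-20 J.
|ΔE| = |1.3979e-19 − 7.9458e-20| = 6.03e-20 J = 0.377 eV.

0.377 eV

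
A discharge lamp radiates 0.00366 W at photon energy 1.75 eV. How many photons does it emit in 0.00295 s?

Total energy: E_total = P·t = 0.00366 × 0.00295 = 1.080e-5 J.
Per-photon energy: E = 2.804e-19 J.
N = E_total / E_photon = 3.85e13.

3.85e13 photons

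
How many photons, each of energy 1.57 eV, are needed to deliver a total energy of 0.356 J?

1.42 × 10^18 photons

Per-photon energy: E = 2.515 × 10^-19 J (from energy = 1.57 eV).
N = E_total / E_photon = 0.356 J / 2.515 × 10^-19 J = 1.42 × 10^18.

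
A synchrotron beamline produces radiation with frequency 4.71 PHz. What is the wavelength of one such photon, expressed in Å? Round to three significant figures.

Take c = 2.99792458 × 10^8 m/s.
First convert: f = 4.71 PHz = 4.71 × 10^15 Hz.
For a photon λ = c/f, so λ = 6.365 × 10^-8 m.
Converting to Å: λ = 636.5 Å ≈ 637 Å.

637 Å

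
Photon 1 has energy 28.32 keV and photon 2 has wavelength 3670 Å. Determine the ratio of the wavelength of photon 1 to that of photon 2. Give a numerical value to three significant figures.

1.19 × 10^-4

λ_1 = 4.378 × 10^-11 m (from energy = 28.32 keV, via λ = hc/E).
λ_2 = 3.670 × 10^-7 m (from wavelength = 3670 Å, via λ given directly).
Ratio = 4.378 × 10^-11 / 3.670 × 10^-7 = 1.19 × 10^-4.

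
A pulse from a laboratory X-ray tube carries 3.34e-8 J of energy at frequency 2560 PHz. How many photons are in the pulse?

Per-photon energy: E = 1.696e-15 J (from frequency = 2560 PHz).
N = E_total / E_photon = 3.34e-8 J / 1.696e-15 J = 1.97e7.

1.97e7 photons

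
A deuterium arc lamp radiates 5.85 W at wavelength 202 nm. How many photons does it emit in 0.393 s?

Total energy: E_total = P·t = 5.85 × 0.393 = 2.299 J.
Per-photon energy: E = 9.834e-19 J.
N = E_total / E_photon = 2.34e18.

2.34e18 photons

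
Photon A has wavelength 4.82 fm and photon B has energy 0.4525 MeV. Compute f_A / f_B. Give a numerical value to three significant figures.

568

f_A = 6.220e22 Hz (from wavelength = 4.82 fm, via f = c/λ).
f_B = 1.094e20 Hz (from energy = 0.4525 MeV, via f = E/h).
Ratio = 6.220e22 / 1.094e20 = 568.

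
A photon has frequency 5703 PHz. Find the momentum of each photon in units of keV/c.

23.6 keV/c

Take h = 6.62607015·10^-34 J·s, c = 2.99792458·10^8 m/s, 1 eV = 1.602176634·10^-19 J.
In SI units: f = 5703 PHz = 5.703·10^18 Hz.
The photon relation is p = hf/c, giving p = 1.260·10^-23 kg·m/s.
Converting to keV/c: p = 23.59 keV/c ≈ 23.6 keV/c.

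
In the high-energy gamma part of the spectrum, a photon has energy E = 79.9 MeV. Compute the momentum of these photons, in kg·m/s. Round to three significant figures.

4.27e-20 kg·m/s

Use c = 2.99792458e8 m/s, 1 eV = 1.602176634e-19 J.
In SI units: E = 79.9 MeV = 1.2801e-11 J.
Since p = E/c for a photon, p = 4.270e-20 kg·m/s.
So p ≈ 4.27e-20 kg·m/s.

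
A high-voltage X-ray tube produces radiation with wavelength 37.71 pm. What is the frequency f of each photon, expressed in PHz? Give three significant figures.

7950 PHz

(c = 2.99792458 × 10^8 m/s.)
Convert to SI: λ = 37.71 pm = 3.771 × 10^-11 m.
Apply f = c/λ: f = 7.950 × 10^18 Hz.
Converting to PHz: f = 7950 PHz ≈ 7950 PHz.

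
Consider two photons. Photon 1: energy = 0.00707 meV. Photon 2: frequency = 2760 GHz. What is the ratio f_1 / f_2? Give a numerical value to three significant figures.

f_1 = 1.710e9 Hz (from energy = 0.00707 meV, via f = E/h).
f_2 = 2.760e12 Hz (from frequency = 2760 GHz, via f given directly).
Ratio = 1.710e9 / 2.760e12 = 6.19e-4.

6.19e-4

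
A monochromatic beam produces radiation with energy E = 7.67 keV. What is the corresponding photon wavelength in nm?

0.162 nm

In SI units: E = 7.67 keV = 1.2289 × 10^-15 J.
The photon relation is λ = hc/E, giving λ = 1.616 × 10^-10 m.
Converting to nm: λ = 0.1616 nm ≈ 0.162 nm.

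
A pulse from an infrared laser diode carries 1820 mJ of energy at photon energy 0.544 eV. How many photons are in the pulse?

2.09 × 10^19 photons

Per-photon energy: E = 8.716 × 10^-20 J (from energy = 0.544 eV).
N = E_total / E_photon = 1.82 J / 8.716 × 10^-20 J = 2.09 × 10^19.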